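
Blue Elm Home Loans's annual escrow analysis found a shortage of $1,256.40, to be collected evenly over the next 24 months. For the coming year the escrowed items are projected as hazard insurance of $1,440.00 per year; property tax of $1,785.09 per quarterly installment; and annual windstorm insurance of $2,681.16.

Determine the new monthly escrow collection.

Hazard insurance: $1,440.00/yr
Property tax: $1,785.09 × 4 = $7,140.36/yr
Windstorm insurance: $2,681.16/yr
Annual escrow total = $1,440.00 + $7,140.36 + $2,681.16 = $11,261.52
Monthly = $11,261.52 ÷ 12 = $938.46
Monthly shortage recovery: $1,256.40 / 24 = $52.35
New monthly escrow = $938.46 + $52.35 = $990.81

$990.81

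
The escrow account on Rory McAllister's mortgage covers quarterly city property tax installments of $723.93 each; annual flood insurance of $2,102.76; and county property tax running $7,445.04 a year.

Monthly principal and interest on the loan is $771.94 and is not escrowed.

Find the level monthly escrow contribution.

City property tax: $723.93 × 4 = $2,895.72 annually
Flood insurance: $2,102.76 annually
County property tax: $7,445.04 annually
Total per year = $2,895.72 + $2,102.76 + $7,445.04 = $12,443.52
Per month = $12,443.52 ÷ 12 = $1,036.96

$1,036.96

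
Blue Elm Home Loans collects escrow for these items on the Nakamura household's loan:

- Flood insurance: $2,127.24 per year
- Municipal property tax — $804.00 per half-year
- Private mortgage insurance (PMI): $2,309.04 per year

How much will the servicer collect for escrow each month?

$503.69

Flood insurance: $2,127.24/yr
Municipal property tax: $804.00 × 2 = $1,608.00/yr
Private mortgage insurance (PMI): $2,309.04/yr
Total annual escrow = $2,127.24 + $1,608.00 + $2,309.04 = $6,044.28
Monthly = $6,044.28 / 12 = $503.69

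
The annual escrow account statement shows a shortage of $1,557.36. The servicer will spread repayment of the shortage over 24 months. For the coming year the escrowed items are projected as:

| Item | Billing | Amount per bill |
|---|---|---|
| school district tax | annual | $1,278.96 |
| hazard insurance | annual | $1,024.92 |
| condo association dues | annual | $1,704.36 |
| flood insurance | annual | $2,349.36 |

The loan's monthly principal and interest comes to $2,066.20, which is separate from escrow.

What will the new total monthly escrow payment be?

$594.69

School district tax — $1,278.96/yr
Hazard insurance — $1,024.92/yr
Condo association dues — $1,704.36/yr
Flood insurance — $2,349.36/yr
Yearly total = $6,357.60
Per month = $6,357.60 / 12 = $529.80
Shortage per month = $1,557.36 ÷ 24 = $64.89
New monthly escrow = $529.80 + $64.89 = $594.69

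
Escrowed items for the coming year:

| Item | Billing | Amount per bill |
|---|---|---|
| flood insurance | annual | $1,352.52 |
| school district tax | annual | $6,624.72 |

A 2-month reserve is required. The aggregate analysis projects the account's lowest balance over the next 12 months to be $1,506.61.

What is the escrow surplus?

$177.07

Flood insurance — $1,352.52
School district tax — $6,624.72
Annual escrow total = $1,352.52 + $6,624.72 = $7,977.24
Per month = $7,977.24 / 12 = $664.77
Required cushion = 2 × $664.77 = $1,329.54
Surplus = $1,506.61 − $1,329.54 = $177.07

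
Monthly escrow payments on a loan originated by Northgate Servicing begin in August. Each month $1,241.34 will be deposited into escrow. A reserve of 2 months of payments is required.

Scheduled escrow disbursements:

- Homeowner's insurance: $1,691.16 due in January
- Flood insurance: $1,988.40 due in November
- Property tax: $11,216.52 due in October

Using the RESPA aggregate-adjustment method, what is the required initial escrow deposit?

Cushion = 2 × $1,241.34 = $2,482.68
Trial balance (start $0, +$1,241.34 each month, − disbursements):
  Aug: +$1,241.34 → $1,241.34
  Sep: +$1,241.34 → $2,482.68
  Oct: +$1,241.34 − $11,216.52 → -$7,492.50
  Nov: +$1,241.34 − $1,988.40 → -$8,239.56
  Dec: +$1,241.34 → -$6,998.22
  Jan: +$1,241.34 − $1,691.16 → -$7,448.04
  Feb: +$1,241.34 → -$6,206.70
  Mar: +$1,241.34 → -$4,965.36
  Apr: +$1,241.34 → -$3,724.02
  May: +$1,241.34 → -$2,482.68
  Jun: +$1,241.34 → -$1,241.34
  Jul: +$1,241.34 → $0.00
Lowest trial balance = -$8,239.56 (Nov)
Initial deposit = cushion − low point = $2,482.68 − (-$8,239.56) = $10,722.24

$10,722.24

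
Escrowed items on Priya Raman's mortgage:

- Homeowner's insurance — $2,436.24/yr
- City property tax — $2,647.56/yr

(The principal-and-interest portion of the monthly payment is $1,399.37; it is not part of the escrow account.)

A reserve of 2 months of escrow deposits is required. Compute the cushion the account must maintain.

$847.30

Homeowner's insurance = $2,436.24
City property tax = $2,647.56
Total per year = $5,083.80
Monthly escrow = $5,083.80 / 12 = $423.65
Reserve = 2 × $423.65 = $847.30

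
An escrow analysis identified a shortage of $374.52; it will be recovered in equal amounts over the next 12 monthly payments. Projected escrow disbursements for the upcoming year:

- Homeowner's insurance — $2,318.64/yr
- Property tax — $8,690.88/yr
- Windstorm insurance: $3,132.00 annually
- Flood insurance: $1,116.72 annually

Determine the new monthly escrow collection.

Homeowner's insurance = $2,318.64 annually
Property tax = $8,690.88 annually
Windstorm insurance = $3,132.00 annually
Flood insurance = $1,116.72 annually
Annual escrow total = $15,258.24
Base monthly escrow = $15,258.24 / 12 = $1,271.52
Monthly shortage recovery: $374.52 / 12 = $31.21
Adjusted monthly = $1,271.52 + $31.21 = $1,302.73

$1,302.73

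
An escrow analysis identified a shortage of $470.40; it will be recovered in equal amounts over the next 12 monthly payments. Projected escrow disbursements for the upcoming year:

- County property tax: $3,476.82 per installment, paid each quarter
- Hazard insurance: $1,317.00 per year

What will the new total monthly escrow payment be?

County property tax — $3,476.82 × 4 = $13,907.28
Hazard insurance — $1,317.00
Total per year = $13,907.28 + $1,317.00 = $15,224.28
Monthly = $15,224.28 ÷ 12 = $1,268.69
Shortage per month = $470.40 / 12 = $39.20
Adjusted monthly = $1,268.69 + $39.20 = $1,307.89

$1,307.89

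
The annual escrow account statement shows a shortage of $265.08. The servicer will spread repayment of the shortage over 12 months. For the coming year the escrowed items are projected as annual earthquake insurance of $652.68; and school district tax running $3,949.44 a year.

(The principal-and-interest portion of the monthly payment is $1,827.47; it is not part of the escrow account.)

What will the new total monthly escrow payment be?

Earthquake insurance — $652.68 per year
School district tax — $3,949.44 per year
Yearly total = $652.68 + $3,949.44 = $4,602.12
Per month = $4,602.12 ÷ 12 = $383.51
Shortage per month = $265.08 / 12 = $22.09
Adjusted monthly = $383.51 + $22.09 = $405.60

$405.60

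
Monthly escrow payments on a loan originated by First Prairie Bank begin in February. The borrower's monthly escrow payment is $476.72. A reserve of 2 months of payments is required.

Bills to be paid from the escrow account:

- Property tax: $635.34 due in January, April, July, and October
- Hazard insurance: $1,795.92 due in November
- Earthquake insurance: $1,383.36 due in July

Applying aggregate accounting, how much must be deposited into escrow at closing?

$1,271.54

Cushion = 2 × $476.72 = $953.44
Trial balance (start $0, +$476.72 each month, − disbursements):
  Feb: +$476.72 → $476.72
  Mar: +$476.72 → $953.44
  Apr: +$476.72 − $635.34 → $794.82
  May: +$476.72 → $1,271.54
  Jun: +$476.72 → $1,748.26
  Jul: +$476.72 − $2,018.70 → $206.28
  Aug: +$476.72 → $683.00
  Sep: +$476.72 → $1,159.72
  Oct: +$476.72 − $635.34 → $1,001.10
  Nov: +$476.72 − $1,795.92 → -$318.10
  Dec: +$476.72 → $158.62
  Jan: +$476.72 − $635.34 → $0.00
Lowest trial balance = -$318.10 (Nov)
Initial deposit = cushion − low point = $953.44 − (-$318.10) = $1,271.54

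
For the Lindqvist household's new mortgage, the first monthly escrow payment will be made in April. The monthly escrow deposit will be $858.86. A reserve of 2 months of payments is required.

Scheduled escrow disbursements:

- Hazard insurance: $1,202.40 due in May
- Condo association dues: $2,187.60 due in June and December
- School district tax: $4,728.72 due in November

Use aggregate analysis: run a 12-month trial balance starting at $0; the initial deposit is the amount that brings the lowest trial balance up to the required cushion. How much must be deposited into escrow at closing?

$4,294.30

Cushion = 2 × $858.86 = $1,717.72
Trial balance (start $0, +$858.86 each month, − disbursements):
  Apr: +$858.86 → $858.86
  May: +$858.86 − $1,202.40 → $515.32
  Jun: +$858.86 − $2,187.60 → -$813.42
  Jul: +$858.86 → $45.44
  Aug: +$858.86 → $904.30
  Sep: +$858.86 → $1,763.16
  Oct: +$858.86 → $2,622.02
  Nov: +$858.86 − $4,728.72 → -$1,247.84
  Dec: +$858.86 − $2,187.60 → -$2,576.58
  Jan: +$858.86 → -$1,717.72
  Feb: +$858.86 → -$858.86
  Mar: +$858.86 → $0.00
Lowest trial balance = -$2,576.58 (Dec)
Initial deposit = cushion − low point = $1,717.72 − (-$2,576.58) = $4,294.30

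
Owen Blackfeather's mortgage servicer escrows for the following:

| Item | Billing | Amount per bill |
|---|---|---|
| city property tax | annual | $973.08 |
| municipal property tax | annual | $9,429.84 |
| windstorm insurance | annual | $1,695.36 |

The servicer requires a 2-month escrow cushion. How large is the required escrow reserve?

$2,016.38

City property tax — $973.08 annually
Municipal property tax — $9,429.84 annually
Windstorm insurance — $1,695.36 annually
Total per year = $12,098.28
Base monthly escrow = $12,098.28 ÷ 12 = $1,008.19
Required cushion = 2 × $1,008.19 = $2,016.38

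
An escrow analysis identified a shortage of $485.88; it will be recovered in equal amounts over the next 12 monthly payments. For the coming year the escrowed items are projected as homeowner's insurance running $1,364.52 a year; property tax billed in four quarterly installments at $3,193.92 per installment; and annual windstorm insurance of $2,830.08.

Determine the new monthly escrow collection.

Homeowner's insurance: $1,364.52 per year
Property tax: $3,193.92 × 4 = $12,775.68 per year
Windstorm insurance: $2,830.08 per year
Total per year = $1,364.52 + $12,775.68 + $2,830.08 = $16,970.28
Monthly = $16,970.28 / 12 = $1,414.19
Monthly shortage recovery: $485.88 ÷ 12 = $40.49
New monthly escrow = $1,414.19 + $40.49 = $1,454.68

$1,454.68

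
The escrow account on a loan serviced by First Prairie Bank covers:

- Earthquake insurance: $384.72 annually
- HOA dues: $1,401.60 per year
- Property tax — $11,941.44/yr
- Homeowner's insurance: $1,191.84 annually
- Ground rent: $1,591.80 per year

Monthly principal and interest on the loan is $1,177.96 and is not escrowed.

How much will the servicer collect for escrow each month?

$1,375.95

Earthquake insurance: $384.72 annually
HOA dues: $1,401.60 annually
Property tax: $11,941.44 annually
Homeowner's insurance: $1,191.84 annually
Ground rent: $1,591.80 annually
Combined annual = $384.72 + $1,401.60 + $11,941.44 + $1,191.84 + $1,591.80 = $16,511.40
Base monthly escrow = $16,511.40 / 12 = $1,375.95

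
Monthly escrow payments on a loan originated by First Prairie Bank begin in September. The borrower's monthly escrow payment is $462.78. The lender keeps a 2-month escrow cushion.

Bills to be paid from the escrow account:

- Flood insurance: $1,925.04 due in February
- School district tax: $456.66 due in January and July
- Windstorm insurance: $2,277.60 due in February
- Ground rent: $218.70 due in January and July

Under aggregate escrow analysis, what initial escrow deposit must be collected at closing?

Cushion = 2 × $462.78 = $925.56
Trial balance (start $0, +$462.78 each month, − disbursements):
  Sep: +$462.78 → $462.78
  Oct: +$462.78 → $925.56
  Nov: +$462.78 → $1,388.34
  Dec: +$462.78 → $1,851.12
  Jan: +$462.78 − $675.36 → $1,638.54
  Feb: +$462.78 − $4,202.64 → -$2,101.32
  Mar: +$462.78 → -$1,638.54
  Apr: +$462.78 → -$1,175.76
  May: +$462.78 → -$712.98
  Jun: +$462.78 → -$250.20
  Jul: +$462.78 − $675.36 → -$462.78
  Aug: +$462.78 → $0.00
Lowest trial balance = -$2,101.32 (Feb)
Initial deposit = cushion − low point = $925.56 − (-$2,101.32) = $3,026.88

$3,026.88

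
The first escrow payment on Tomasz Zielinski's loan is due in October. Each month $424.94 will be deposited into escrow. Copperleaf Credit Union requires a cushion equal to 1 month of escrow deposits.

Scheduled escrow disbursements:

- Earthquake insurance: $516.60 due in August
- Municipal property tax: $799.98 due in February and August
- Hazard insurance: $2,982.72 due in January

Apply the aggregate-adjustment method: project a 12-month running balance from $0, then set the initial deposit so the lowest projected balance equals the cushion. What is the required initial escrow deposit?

$2,082.94

Cushion = 1 × $424.94 = $424.94
Trial balance (start $0, +$424.94 each month, − disbursements):
  Oct: +$424.94 → $424.94
  Nov: +$424.94 → $849.88
  Dec: +$424.94 → $1,274.82
  Jan: +$424.94 − $2,982.72 → -$1,282.96
  Feb: +$424.94 − $799.98 → -$1,658.00
  Mar: +$424.94 → -$1,233.06
  Apr: +$424.94 → -$808.12
  May: +$424.94 → -$383.18
  Jun: +$424.94 → $41.76
  Jul: +$424.94 → $466.70
  Aug: +$424.94 − $1,316.58 → -$424.94
  Sep: +$424.94 → $0.00
Lowest trial balance = -$1,658.00 (Feb)
Initial deposit = cushion − low point = $424.94 − (-$1,658.00) = $2,082.94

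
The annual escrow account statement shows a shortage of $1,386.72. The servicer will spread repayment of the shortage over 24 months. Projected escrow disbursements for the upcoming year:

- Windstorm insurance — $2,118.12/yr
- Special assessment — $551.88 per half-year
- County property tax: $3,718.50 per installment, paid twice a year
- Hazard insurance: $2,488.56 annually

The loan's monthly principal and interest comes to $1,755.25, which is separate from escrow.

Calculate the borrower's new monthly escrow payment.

$1,153.40

Windstorm insurance — $2,118.12/yr
Special assessment — $551.88 × 2 = $1,103.76/yr
County property tax — $3,718.50 × 2 = $7,437.00/yr
Hazard insurance — $2,488.56/yr
Yearly total = $2,118.12 + $1,103.76 + $7,437.00 + $2,488.56 = $13,147.44
Monthly = $13,147.44 ÷ 12 = $1,095.62
Shortage spread = $1,386.72 / 24 = $57.78/mo
New monthly escrow = $1,095.62 + $57.78 = $1,153.40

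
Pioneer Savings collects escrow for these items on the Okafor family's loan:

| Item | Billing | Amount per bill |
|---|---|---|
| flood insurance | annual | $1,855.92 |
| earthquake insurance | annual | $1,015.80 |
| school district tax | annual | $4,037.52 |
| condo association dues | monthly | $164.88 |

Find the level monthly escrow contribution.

Flood insurance — $1,855.92/yr
Earthquake insurance — $1,015.80/yr
School district tax — $4,037.52/yr
Condo association dues — $164.88 × 12 = $1,978.56/yr
Total per year = $1,855.92 + $1,015.80 + $4,037.52 + $1,978.56 = $8,887.80
Per month = $8,887.80 ÷ 12 = $740.65

$740.65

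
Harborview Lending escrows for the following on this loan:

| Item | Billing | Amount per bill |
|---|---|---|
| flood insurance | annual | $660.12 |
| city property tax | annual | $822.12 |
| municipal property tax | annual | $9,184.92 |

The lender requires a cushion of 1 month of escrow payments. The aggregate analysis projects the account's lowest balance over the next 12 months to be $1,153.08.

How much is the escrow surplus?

Flood insurance = $660.12/yr
City property tax = $822.12/yr
Municipal property tax = $9,184.92/yr
Yearly total = $660.12 + $822.12 + $9,184.92 = $10,667.16
Monthly escrow = $10,667.16 ÷ 12 = $888.93
Cushion = 1 × $888.93 = $888.93
Surplus = $1,153.08 − $888.93 = $264.15

$264.15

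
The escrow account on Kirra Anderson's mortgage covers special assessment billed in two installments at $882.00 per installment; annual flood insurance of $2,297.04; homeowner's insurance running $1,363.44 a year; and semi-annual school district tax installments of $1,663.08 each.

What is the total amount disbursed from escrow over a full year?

Special assessment = $882.00 × 2 = $1,764.00 per year
Flood insurance = $2,297.04 per year
Homeowner's insurance = $1,363.44 per year
School district tax = $1,663.08 × 2 = $3,326.16 per year
Yearly total = $8,750.64

$8,750.64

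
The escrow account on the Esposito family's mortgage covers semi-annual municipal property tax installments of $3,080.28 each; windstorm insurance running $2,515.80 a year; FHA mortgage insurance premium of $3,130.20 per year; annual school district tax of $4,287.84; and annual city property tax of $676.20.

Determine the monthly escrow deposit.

$1,397.55

Municipal property tax = $3,080.28 × 2 = $6,160.56/yr
Windstorm insurance = $2,515.80/yr
FHA mortgage insurance premium = $3,130.20/yr
School district tax = $4,287.84/yr
City property tax = $676.20/yr
Combined annual = $6,160.56 + $2,515.80 + $3,130.20 + $4,287.84 + $676.20 = $16,770.60
Per month = $16,770.60 / 12 = $1,397.55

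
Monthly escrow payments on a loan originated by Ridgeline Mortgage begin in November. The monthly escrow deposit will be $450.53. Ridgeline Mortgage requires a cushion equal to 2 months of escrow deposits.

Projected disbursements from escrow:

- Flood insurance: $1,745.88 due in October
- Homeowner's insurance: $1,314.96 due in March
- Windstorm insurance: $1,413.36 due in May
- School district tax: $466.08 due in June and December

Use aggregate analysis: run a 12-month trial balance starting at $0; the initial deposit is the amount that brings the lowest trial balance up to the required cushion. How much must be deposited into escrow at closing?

Cushion = 2 × $450.53 = $901.06
Trial balance (start $0, +$450.53 each month, − disbursements):
  Nov: +$450.53 → $450.53
  Dec: +$450.53 − $466.08 → $434.98
  Jan: +$450.53 → $885.51
  Feb: +$450.53 → $1,336.04
  Mar: +$450.53 − $1,314.96 → $471.61
  Apr: +$450.53 → $922.14
  May: +$450.53 − $1,413.36 → -$40.69
  Jun: +$450.53 − $466.08 → -$56.24
  Jul: +$450.53 → $394.29
  Aug: +$450.53 → $844.82
  Sep: +$450.53 → $1,295.35
  Oct: +$450.53 − $1,745.88 → $0.00
Lowest trial balance = -$56.24 (Jun)
Initial deposit = cushion − low point = $901.06 − (-$56.24) = $957.30

$957.30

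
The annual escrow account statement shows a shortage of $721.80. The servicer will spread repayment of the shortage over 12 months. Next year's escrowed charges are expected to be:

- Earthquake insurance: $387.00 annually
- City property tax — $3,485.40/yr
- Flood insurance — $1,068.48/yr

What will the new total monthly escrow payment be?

Earthquake insurance = $387.00
City property tax = $3,485.40
Flood insurance = $1,068.48
Yearly total = $387.00 + $3,485.40 + $1,068.48 = $4,940.88
Base monthly escrow = $4,940.88 ÷ 12 = $411.74
Monthly shortage recovery: $721.80 / 12 = $60.15
New monthly escrow = $411.74 + $60.15 = $471.89

$471.89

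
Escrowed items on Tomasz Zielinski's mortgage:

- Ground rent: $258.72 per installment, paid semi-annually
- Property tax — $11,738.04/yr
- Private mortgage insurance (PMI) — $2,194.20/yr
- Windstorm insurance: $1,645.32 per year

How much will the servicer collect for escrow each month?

Ground rent: $258.72 × 2 = $517.44 annually
Property tax: $11,738.04 annually
Private mortgage insurance (PMI): $2,194.20 annually
Windstorm insurance: $1,645.32 annually
Total per year = $16,095.00
Monthly = $16,095.00 / 12 = $1,341.25

$1,341.25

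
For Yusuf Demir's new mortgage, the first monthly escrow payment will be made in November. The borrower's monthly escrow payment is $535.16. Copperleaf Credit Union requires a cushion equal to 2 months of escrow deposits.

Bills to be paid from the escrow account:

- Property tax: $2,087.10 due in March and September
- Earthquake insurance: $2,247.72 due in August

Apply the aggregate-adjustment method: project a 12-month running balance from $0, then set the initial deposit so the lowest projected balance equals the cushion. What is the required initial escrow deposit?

$1,605.48

Cushion = 2 × $535.16 = $1,070.32
Trial balance (start $0, +$535.16 each month, − disbursements):
  Nov: +$535.16 → $535.16
  Dec: +$535.16 → $1,070.32
  Jan: +$535.16 → $1,605.48
  Feb: +$535.16 → $2,140.64
  Mar: +$535.16 − $2,087.10 → $588.70
  Apr: +$535.16 → $1,123.86
  May: +$535.16 → $1,659.02
  Jun: +$535.16 → $2,194.18
  Jul: +$535.16 → $2,729.34
  Aug: +$535.16 − $2,247.72 → $1,016.78
  Sep: +$535.16 − $2,087.10 → -$535.16
  Oct: +$535.16 → $0.00
Lowest trial balance = -$535.16 (Sep)
Initial deposit = cushion − low point = $1,070.32 − (-$535.16) = $1,605.48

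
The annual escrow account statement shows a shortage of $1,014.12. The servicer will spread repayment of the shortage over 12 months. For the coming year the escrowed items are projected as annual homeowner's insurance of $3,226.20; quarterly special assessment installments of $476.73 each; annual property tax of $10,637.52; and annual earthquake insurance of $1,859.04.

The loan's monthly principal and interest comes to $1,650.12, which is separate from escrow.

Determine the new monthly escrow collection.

Homeowner's insurance = $3,226.20 per year
Special assessment = $476.73 × 4 = $1,906.92 per year
Property tax = $10,637.52 per year
Earthquake insurance = $1,859.04 per year
Total annual escrow = $17,629.68
Per month = $17,629.68 / 12 = $1,469.14
Shortage spread = $1,014.12 ÷ 12 = $84.51/mo
Adjusted monthly = $1,469.14 + $84.51 = $1,553.65

$1,553.65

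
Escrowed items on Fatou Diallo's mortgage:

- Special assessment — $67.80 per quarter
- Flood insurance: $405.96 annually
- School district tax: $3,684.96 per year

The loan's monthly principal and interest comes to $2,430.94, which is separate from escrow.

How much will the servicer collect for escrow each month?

$363.51

Special assessment: $67.80 × 4 = $271.20 per year
Flood insurance: $405.96 per year
School district tax: $3,684.96 per year
Total per year = $271.20 + $405.96 + $3,684.96 = $4,362.12
Monthly = $4,362.12 / 12 = $363.51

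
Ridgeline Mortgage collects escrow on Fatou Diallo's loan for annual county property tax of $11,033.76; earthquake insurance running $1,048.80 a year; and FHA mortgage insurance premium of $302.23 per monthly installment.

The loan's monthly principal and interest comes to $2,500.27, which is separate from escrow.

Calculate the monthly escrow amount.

$1,309.11

County property tax: $11,033.76 per year
Earthquake insurance: $1,048.80 per year
FHA mortgage insurance premium: $302.23 × 12 = $3,626.76 per year
Yearly total = $11,033.76 + $1,048.80 + $3,626.76 = $15,709.32
Monthly escrow = $15,709.32 / 12 = $1,309.11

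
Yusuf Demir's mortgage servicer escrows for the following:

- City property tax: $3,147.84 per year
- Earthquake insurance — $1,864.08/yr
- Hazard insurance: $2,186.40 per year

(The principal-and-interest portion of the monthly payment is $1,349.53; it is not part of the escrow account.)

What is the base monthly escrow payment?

City property tax = $3,147.84 annually
Earthquake insurance = $1,864.08 annually
Hazard insurance = $2,186.40 annually
Annual escrow total = $3,147.84 + $1,864.08 + $2,186.40 = $7,198.32
Monthly = $7,198.32 / 12 = $599.86

$599.86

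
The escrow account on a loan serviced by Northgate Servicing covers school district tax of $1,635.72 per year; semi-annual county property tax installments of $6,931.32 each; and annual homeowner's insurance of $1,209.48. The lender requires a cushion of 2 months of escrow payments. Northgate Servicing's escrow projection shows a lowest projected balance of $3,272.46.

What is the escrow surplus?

School district tax — $1,635.72/yr
County property tax — $6,931.32 × 2 = $13,862.64/yr
Homeowner's insurance — $1,209.48/yr
Yearly total = $1,635.72 + $13,862.64 + $1,209.48 = $16,707.84
Per month = $16,707.84 / 12 = $1,392.32
Required cushion = 2 × $1,392.32 = $2,784.64
Surplus = $3,272.46 − $2,784.64 = $487.82

$487.82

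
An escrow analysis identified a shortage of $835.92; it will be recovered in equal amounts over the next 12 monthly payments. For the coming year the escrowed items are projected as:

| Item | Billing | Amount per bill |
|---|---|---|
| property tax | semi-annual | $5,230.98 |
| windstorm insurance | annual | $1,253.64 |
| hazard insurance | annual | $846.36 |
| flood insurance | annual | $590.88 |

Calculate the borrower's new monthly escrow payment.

$1,165.73

Property tax: $5,230.98 × 2 = $10,461.96/yr
Windstorm insurance: $1,253.64/yr
Hazard insurance: $846.36/yr
Flood insurance: $590.88/yr
Yearly total = $10,461.96 + $1,253.64 + $846.36 + $590.88 = $13,152.84
Monthly = $13,152.84 / 12 = $1,096.07
Shortage spread = $835.92 ÷ 12 = $69.66/mo
Adjusted monthly = $1,096.07 + $69.66 = $1,165.73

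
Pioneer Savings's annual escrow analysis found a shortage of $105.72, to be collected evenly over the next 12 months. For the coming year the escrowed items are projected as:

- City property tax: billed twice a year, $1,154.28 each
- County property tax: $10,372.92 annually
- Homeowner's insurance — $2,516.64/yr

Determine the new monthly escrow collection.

$1,275.32

City property tax = $1,154.28 × 2 = $2,308.56 annually
County property tax = $10,372.92 annually
Homeowner's insurance = $2,516.64 annually
Annual escrow total = $15,198.12
Monthly escrow = $15,198.12 ÷ 12 = $1,266.51
Shortage spread = $105.72 ÷ 12 = $8.81/mo
Adjusted monthly = $1,266.51 + $8.81 = $1,275.32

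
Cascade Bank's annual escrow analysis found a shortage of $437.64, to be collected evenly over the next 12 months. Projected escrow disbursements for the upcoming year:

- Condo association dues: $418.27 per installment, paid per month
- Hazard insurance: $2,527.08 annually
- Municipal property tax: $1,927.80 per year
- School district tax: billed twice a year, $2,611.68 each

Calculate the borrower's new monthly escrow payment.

$1,261.26

Condo association dues = $418.27 × 12 = $5,019.24/yr
Hazard insurance = $2,527.08/yr
Municipal property tax = $1,927.80/yr
School district tax = $2,611.68 × 2 = $5,223.36/yr
Combined annual = $5,019.24 + $2,527.08 + $1,927.80 + $5,223.36 = $14,697.48
Monthly escrow = $14,697.48 ÷ 12 = $1,224.79
Shortage spread = $437.64 ÷ 12 = $36.47/mo
New monthly escrow = $1,224.79 + $36.47 = $1,261.26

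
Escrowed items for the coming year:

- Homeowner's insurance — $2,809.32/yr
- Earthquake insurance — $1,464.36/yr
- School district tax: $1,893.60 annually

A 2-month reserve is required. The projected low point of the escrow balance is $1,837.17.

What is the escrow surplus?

Homeowner's insurance: $2,809.32/yr
Earthquake insurance: $1,464.36/yr
School district tax: $1,893.60/yr
Annual escrow total = $2,809.32 + $1,464.36 + $1,893.60 = $6,167.28
Base monthly escrow = $6,167.28 / 12 = $513.94
Required reserve = 2 × $513.94 = $1,027.88
Surplus = $1,837.17 − $1,027.88 = $809.29

$809.29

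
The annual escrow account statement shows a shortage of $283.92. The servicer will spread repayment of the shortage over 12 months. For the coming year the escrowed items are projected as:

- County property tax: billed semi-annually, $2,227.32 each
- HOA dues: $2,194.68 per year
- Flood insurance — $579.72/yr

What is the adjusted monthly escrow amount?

County property tax: $2,227.32 × 2 = $4,454.64
HOA dues: $2,194.68
Flood insurance: $579.72
Yearly total = $4,454.64 + $2,194.68 + $579.72 = $7,229.04
Base monthly escrow = $7,229.04 ÷ 12 = $602.42
Shortage per month = $283.92 ÷ 12 = $23.66
New monthly escrow = $602.42 + $23.66 = $626.08

$626.08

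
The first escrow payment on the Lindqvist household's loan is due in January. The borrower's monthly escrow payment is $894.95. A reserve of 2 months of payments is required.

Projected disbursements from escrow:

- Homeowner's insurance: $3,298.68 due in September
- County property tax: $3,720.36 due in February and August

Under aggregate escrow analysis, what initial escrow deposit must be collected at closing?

$4,474.75

Cushion = 2 × $894.95 = $1,789.90
Trial balance (start $0, +$894.95 each month, − disbursements):
  Jan: +$894.95 → $894.95
  Feb: +$894.95 − $3,720.36 → -$1,930.46
  Mar: +$894.95 → -$1,035.51
  Apr: +$894.95 → -$140.56
  May: +$894.95 → $754.39
  Jun: +$894.95 → $1,649.34
  Jul: +$894.95 → $2,544.29
  Aug: +$894.95 − $3,720.36 → -$281.12
  Sep: +$894.95 − $3,298.68 → -$2,684.85
  Oct: +$894.95 → -$1,789.90
  Nov: +$894.95 → -$894.95
  Dec: +$894.95 → $0.00
Lowest trial balance = -$2,684.85 (Sep)
Initial deposit = cushion − low point = $1,789.90 − (-$2,684.85) = $4,474.75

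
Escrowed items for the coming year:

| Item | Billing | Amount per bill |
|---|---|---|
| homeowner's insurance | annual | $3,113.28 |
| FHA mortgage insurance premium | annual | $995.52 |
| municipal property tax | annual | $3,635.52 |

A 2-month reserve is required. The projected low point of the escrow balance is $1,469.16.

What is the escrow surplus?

Homeowner's insurance — $3,113.28
FHA mortgage insurance premium — $995.52
Municipal property tax — $3,635.52
Combined annual = $3,113.28 + $995.52 + $3,635.52 = $7,744.32
Per month = $7,744.32 ÷ 12 = $645.36
Required reserve = 2 × $645.36 = $1,290.72
Excess over cushion: $1,469.16 − $1,290.72 = $178.44

$178.44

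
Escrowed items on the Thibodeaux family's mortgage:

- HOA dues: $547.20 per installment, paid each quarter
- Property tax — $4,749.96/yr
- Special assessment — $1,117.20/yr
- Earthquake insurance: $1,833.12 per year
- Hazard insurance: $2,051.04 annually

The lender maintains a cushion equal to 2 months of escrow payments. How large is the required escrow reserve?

$1,990.02

HOA dues — $547.20 × 4 = $2,188.80 annually
Property tax — $4,749.96 annually
Special assessment — $1,117.20 annually
Earthquake insurance — $1,833.12 annually
Hazard insurance — $2,051.04 annually
Combined annual = $11,940.12
Monthly = $11,940.12 ÷ 12 = $995.01
Required cushion = 2 × $995.01 = $1,990.02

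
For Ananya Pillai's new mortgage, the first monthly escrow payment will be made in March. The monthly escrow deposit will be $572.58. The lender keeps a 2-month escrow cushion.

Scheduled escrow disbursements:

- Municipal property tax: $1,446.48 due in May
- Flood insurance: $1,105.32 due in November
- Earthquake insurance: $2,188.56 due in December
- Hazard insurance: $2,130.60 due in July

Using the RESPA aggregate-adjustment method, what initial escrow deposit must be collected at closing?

$2,290.32

Cushion = 2 × $572.58 = $1,145.16
Trial balance (start $0, +$572.58 each month, − disbursements):
  Mar: +$572.58 → $572.58
  Apr: +$572.58 → $1,145.16
  May: +$572.58 − $1,446.48 → $271.26
  Jun: +$572.58 → $843.84
  Jul: +$572.58 − $2,130.60 → -$714.18
  Aug: +$572.58 → -$141.60
  Sep: +$572.58 → $430.98
  Oct: +$572.58 → $1,003.56
  Nov: +$572.58 − $1,105.32 → $470.82
  Dec: +$572.58 − $2,188.56 → -$1,145.16
  Jan: +$572.58 → -$572.58
  Feb: +$572.58 → $0.00
Lowest trial balance = -$1,145.16 (Dec)
Initial deposit = cushion − low point = $1,145.16 − (-$1,145.16) = $2,290.32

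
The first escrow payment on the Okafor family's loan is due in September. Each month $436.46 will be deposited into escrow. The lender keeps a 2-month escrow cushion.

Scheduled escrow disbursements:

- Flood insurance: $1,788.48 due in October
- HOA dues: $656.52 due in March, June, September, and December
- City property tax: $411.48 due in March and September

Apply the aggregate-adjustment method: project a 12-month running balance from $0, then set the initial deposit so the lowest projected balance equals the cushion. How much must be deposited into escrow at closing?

$2,856.48

Cushion = 2 × $436.46 = $872.92
Trial balance (start $0, +$436.46 each month, − disbursements):
  Sep: +$436.46 − $1,068.00 → -$631.54
  Oct: +$436.46 − $1,788.48 → -$1,983.56
  Nov: +$436.46 → -$1,547.10
  Dec: +$436.46 − $656.52 → -$1,767.16
  Jan: +$436.46 → -$1,330.70
  Feb: +$436.46 → -$894.24
  Mar: +$436.46 − $1,068.00 → -$1,525.78
  Apr: +$436.46 → -$1,089.32
  May: +$436.46 → -$652.86
  Jun: +$436.46 − $656.52 → -$872.92
  Jul: +$436.46 → -$436.46
  Aug: +$436.46 → $0.00
Lowest trial balance = -$1,983.56 (Oct)
Initial deposit = cushion − low point = $872.92 − (-$1,983.56) = $2,856.48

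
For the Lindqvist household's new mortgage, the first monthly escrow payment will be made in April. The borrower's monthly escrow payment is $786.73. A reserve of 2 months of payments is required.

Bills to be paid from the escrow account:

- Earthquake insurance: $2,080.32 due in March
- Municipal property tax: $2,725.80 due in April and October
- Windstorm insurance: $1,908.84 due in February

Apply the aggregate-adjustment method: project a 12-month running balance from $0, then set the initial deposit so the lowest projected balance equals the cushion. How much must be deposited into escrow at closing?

$3,512.53

Cushion = 2 × $786.73 = $1,573.46
Trial balance (start $0, +$786.73 each month, − disbursements):
  Apr: +$786.73 − $2,725.80 → -$1,939.07
  May: +$786.73 → -$1,152.34
  Jun: +$786.73 → -$365.61
  Jul: +$786.73 → $421.12
  Aug: +$786.73 → $1,207.85
  Sep: +$786.73 → $1,994.58
  Oct: +$786.73 − $2,725.80 → $55.51
  Nov: +$786.73 → $842.24
  Dec: +$786.73 → $1,628.97
  Jan: +$786.73 → $2,415.70
  Feb: +$786.73 − $1,908.84 → $1,293.59
  Mar: +$786.73 − $2,080.32 → $0.00
Lowest trial balance = -$1,939.07 (Apr)
Initial deposit = cushion − low point = $1,573.46 − (-$1,939.07) = $3,512.53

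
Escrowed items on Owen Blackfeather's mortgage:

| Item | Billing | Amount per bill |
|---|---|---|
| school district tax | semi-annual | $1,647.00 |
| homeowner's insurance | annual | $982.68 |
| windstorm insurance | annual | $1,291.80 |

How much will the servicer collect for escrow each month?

$464.04

School district tax: $1,647.00 × 2 = $3,294.00 annually
Homeowner's insurance: $982.68 annually
Windstorm insurance: $1,291.80 annually
Combined annual = $3,294.00 + $982.68 + $1,291.80 = $5,568.48
Base monthly escrow = $5,568.48 ÷ 12 = $464.04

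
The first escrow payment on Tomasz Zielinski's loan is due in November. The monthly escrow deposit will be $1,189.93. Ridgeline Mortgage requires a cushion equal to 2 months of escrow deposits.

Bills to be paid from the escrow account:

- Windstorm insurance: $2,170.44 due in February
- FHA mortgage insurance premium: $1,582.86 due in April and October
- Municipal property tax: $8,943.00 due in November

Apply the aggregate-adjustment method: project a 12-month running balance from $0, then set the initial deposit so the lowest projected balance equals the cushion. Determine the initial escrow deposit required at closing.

Cushion = 2 × $1,189.93 = $2,379.86
Trial balance (start $0, +$1,189.93 each month, − disbursements):
  Nov: +$1,189.93 − $8,943.00 → -$7,753.07
  Dec: +$1,189.93 → -$6,563.14
  Jan: +$1,189.93 → -$5,373.21
  Feb: +$1,189.93 − $2,170.44 → -$6,353.72
  Mar: +$1,189.93 → -$5,163.79
  Apr: +$1,189.93 − $1,582.86 → -$5,556.72
  May: +$1,189.93 → -$4,366.79
  Jun: +$1,189.93 → -$3,176.86
  Jul: +$1,189.93 → -$1,986.93
  Aug: +$1,189.93 → -$797.00
  Sep: +$1,189.93 → $392.93
  Oct: +$1,189.93 − $1,582.86 → $0.00
Lowest trial balance = -$7,753.07 (Nov)
Initial deposit = cushion − low point = $2,379.86 − (-$7,753.07) = $10,132.93

$10,132.93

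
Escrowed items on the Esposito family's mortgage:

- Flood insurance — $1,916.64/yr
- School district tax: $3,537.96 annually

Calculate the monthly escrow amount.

Flood insurance — $1,916.64 annually
School district tax — $3,537.96 annually
Combined annual = $5,454.60
Base monthly escrow = $5,454.60 ÷ 12 = $454.55

$454.55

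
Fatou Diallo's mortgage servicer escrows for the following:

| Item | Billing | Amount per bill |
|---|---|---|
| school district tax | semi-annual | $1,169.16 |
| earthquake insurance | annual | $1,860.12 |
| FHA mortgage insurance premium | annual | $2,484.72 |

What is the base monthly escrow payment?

$556.93

School district tax: $1,169.16 × 2 = $2,338.32 annually
Earthquake insurance: $1,860.12 annually
FHA mortgage insurance premium: $2,484.72 annually
Total per year = $6,683.16
Monthly = $6,683.16 ÷ 12 = $556.93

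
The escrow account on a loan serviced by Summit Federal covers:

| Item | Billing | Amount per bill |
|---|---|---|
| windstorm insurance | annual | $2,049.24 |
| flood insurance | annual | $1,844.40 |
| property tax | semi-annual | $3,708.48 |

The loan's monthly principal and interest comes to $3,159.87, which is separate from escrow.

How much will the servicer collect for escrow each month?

$942.55

Windstorm insurance = $2,049.24 per year
Flood insurance = $1,844.40 per year
Property tax = $3,708.48 × 2 = $7,416.96 per year
Total annual escrow = $11,310.60
Per month = $11,310.60 / 12 = $942.55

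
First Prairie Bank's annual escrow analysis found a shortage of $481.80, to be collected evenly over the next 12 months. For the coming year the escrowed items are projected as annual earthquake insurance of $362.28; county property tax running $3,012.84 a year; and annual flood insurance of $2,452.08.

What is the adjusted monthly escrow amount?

Earthquake insurance = $362.28/yr
County property tax = $3,012.84/yr
Flood insurance = $2,452.08/yr
Total annual escrow = $362.28 + $3,012.84 + $2,452.08 = $5,827.20
Base monthly escrow = $5,827.20 / 12 = $485.60
Shortage spread = $481.80 ÷ 12 = $40.15/mo
Adjusted monthly = $485.60 + $40.15 = $525.75

$525.75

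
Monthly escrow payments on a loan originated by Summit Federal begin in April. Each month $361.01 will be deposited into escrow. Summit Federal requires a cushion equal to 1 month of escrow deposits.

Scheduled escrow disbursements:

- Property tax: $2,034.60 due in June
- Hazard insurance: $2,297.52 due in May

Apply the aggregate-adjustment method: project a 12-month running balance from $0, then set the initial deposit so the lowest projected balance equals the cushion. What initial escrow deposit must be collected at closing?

Cushion = 1 × $361.01 = $361.01
Trial balance (start $0, +$361.01 each month, − disbursements):
  Apr: +$361.01 → $361.01
  May: +$361.01 − $2,297.52 → -$1,575.50
  Jun: +$361.01 − $2,034.60 → -$3,249.09
  Jul: +$361.01 → -$2,888.08
  Aug: +$361.01 → -$2,527.07
  Sep: +$361.01 → -$2,166.06
  Oct: +$361.01 → -$1,805.05
  Nov: +$361.01 → -$1,444.04
  Dec: +$361.01 → -$1,083.03
  Jan: +$361.01 → -$722.02
  Feb: +$361.01 → -$361.01
  Mar: +$361.01 → $0.00
Lowest trial balance = -$3,249.09 (Jun)
Initial deposit = cushion − low point = $361.01 − (-$3,249.09) = $3,610.10

$3,610.10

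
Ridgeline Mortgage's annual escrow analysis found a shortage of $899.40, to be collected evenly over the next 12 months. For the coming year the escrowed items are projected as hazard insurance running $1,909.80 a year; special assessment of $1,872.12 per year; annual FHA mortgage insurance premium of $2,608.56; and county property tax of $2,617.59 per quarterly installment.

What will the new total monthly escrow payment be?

Hazard insurance — $1,909.80 annually
Special assessment — $1,872.12 annually
FHA mortgage insurance premium — $2,608.56 annually
County property tax — $2,617.59 × 4 = $10,470.36 annually
Total annual escrow = $1,909.80 + $1,872.12 + $2,608.56 + $10,470.36 = $16,860.84
Monthly escrow = $16,860.84 / 12 = $1,405.07
Shortage per month = $899.40 ÷ 12 = $74.95
Adjusted monthly = $1,405.07 + $74.95 = $1,480.02

$1,480.02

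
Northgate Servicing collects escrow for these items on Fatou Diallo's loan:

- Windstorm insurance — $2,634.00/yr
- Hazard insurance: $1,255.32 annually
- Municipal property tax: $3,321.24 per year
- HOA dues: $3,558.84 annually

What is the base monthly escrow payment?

Windstorm insurance — $2,634.00
Hazard insurance — $1,255.32
Municipal property tax — $3,321.24
HOA dues — $3,558.84
Combined annual = $10,769.40
Monthly escrow = $10,769.40 ÷ 12 = $897.45

$897.45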